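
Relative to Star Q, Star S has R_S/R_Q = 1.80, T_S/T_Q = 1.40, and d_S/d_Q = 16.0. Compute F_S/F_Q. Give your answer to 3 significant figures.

0.0486

L_S/L_Q = (R_S/R_Q)²(T_S/T_Q)⁴ = (1.80)² × (1.40)⁴ = 12.45.
F_S/F_Q = (L_S/L_Q)/(d_S/d_Q)² = 12.45 / (16.0)² = 0.04862.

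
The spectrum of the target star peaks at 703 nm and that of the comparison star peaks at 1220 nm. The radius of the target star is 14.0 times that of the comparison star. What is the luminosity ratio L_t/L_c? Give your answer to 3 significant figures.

Wien's law gives T ∝ 1/λ_max, so T_t/T_c = λ_c/λ_t = 1220/703 = 1.735.
Then L ∝ R²T⁴ gives L_t/L_c = (14.0)² × (1.735)⁴ = 196.0 × 9.070 = 1778.

1.78×10^3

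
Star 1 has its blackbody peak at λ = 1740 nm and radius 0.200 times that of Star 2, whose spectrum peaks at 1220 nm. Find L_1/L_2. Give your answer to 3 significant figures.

Wien's law gives T ∝ 1/λ_max, so T_1/T_2 = λ_2/λ_1 = 1220/1740 = 0.7011.
Then L ∝ R²T⁴ gives L_1/L_2 = (0.200)² × (0.7011)⁴ = 0.04000 × 0.2417 = 0.009667.

0.00967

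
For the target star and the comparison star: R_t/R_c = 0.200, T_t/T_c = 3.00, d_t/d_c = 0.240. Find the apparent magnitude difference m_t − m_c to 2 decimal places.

-4.38

L_t/L_c = (0.200)²(3.00)⁴ = 3.240.
F_t/F_c = (L_t/L_c)/(d_t/d_c)² = 3.240/0.05760 = 56.25.
m_t − m_c = −2.5 log₁₀(56.25) = -4.38.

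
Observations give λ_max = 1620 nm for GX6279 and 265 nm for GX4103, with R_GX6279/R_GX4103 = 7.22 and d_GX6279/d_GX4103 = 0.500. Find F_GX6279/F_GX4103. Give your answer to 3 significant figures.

Wien's law: T_GX6279/T_GX4103 = λ_GX4103/λ_GX6279 = 265/1620 = 0.1636.
L_GX6279/L_GX4103 = (R_GX6279/R_GX4103)²(T_GX6279/T_GX4103)⁴ = (7.22)²(0.1636)⁴ = 0.03732.
F_GX6279/F_GX4103 = (L_GX6279/L_GX4103)/(d_GX6279/d_GX4103)² = 0.03732/(0.500)² = 0.1493.

0.149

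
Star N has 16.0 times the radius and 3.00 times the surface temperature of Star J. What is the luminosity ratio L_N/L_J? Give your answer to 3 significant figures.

From the Stefan–Boltzmann law, L ∝ R²T⁴, so
L_N/L_J = (R_N/R_J)² (T_N/T_J)⁴ = (16.0)² × (3.00)⁴ = 256.0 × 81.00 = 2.074×10^4.

2.07×10^4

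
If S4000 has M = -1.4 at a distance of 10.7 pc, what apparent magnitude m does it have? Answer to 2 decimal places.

-1.25

m = M + 5 log₁₀(d/10 pc) = -1.4 + 5 log₁₀(10.7/10)
  = -1.4 + 5 × 0.029 = -1.4 + 0.15 = -1.25.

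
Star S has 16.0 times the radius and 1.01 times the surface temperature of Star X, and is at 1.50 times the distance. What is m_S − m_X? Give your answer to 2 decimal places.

L_S/L_X = (16.0)²(1.01)⁴ = 266.4.
F_S/F_X = (L_S/L_X)/(d_S/d_X)² = 266.4/2.250 = 118.4.
m_S − m_X = −2.5 log₁₀(118.4) = -5.18.

-5.18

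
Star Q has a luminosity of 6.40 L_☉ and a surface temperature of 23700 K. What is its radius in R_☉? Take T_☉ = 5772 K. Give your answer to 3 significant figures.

R/R_☉ = √(L/L_☉) / (T/T_☉)² = √(6.40) / (4.106)²
       = 2.530 / 16.86 = 0.1501.

0.150 R_☉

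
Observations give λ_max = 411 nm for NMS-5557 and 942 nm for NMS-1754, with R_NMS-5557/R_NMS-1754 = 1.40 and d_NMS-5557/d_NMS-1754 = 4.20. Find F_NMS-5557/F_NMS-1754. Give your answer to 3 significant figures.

Wien's law: T_NMS-5557/T_NMS-1754 = λ_NMS-1754/λ_NMS-5557 = 942/411 = 2.292.
L_NMS-5557/L_NMS-1754 = (R_NMS-5557/R_NMS-1754)²(T_NMS-5557/T_NMS-1754)⁴ = (1.40)²(2.292)⁴ = 54.09.
F_NMS-5557/F_NMS-1754 = (L_NMS-5557/L_NMS-1754)/(d_NMS-5557/d_NMS-1754)² = 54.09/(4.20)² = 3.066.

3.07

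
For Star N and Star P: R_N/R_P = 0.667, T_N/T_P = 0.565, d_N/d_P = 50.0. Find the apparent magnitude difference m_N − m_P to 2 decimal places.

L_N/L_P = (0.667)²(0.565)⁴ = 0.04534.
F_N/F_P = (L_N/L_P)/(d_N/d_P)² = 0.04534/2500 = 1.813×10^-5.
m_N − m_P = −2.5 log₁₀(1.813×10^-5) = 11.85.

11.85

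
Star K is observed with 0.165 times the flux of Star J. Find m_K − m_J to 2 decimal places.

m_K − m_J = −2.5 log₁₀(F_K/F_J) = −2.5 log₁₀(0.165) = −2.5 × (-0.783) = 1.956.

1.96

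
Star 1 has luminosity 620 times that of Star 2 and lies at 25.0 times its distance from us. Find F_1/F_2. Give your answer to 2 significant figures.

F = L/(4πd²), so F_1/F_2 = (L_1/L_2) / (d_1/d_2)²
= 620 / (25.0)² = 620 / 625.0 = 0.9920.

0.99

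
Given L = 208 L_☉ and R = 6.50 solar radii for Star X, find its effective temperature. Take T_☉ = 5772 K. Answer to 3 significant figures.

8.60×10^3 K

T/T_☉ = (L/L_☉)^(1/4) / (R/R_☉)^(1/2)
T = 5772 × (208)^(1/4) / √(6.50) = 5772 × 3.798 / 2.550 = 8598 K.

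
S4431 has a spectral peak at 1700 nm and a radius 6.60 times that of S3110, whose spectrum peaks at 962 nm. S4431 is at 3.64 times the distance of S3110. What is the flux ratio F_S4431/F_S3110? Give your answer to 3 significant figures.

Wien's law: T_S4431/T_S3110 = λ_S3110/λ_S4431 = 962/1700 = 0.5659.
L_S4431/L_S3110 = (R_S4431/R_S3110)²(T_S4431/T_S3110)⁴ = (6.60)²(0.5659)⁴ = 4.467.
F_S4431/F_S3110 = (L_S4431/L_S3110)/(d_S4431/d_S3110)² = 4.467/(3.64)² = 0.3371.

0.337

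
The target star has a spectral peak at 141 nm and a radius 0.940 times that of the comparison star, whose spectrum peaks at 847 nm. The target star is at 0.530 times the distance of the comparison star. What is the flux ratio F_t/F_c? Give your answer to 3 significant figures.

Wien's law: T_t/T_c = λ_c/λ_t = 847/141 = 6.007.
L_t/L_c = (R_t/R_c)²(T_t/T_c)⁴ = (0.940)²(6.007)⁴ = 1151.
F_t/F_c = (L_t/L_c)/(d_t/d_c)² = 1151/(0.530)² = 4096.

4.10×10^3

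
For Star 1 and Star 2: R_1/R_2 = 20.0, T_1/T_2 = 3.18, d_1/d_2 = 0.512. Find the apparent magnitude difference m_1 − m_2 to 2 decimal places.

L_1/L_2 = (20.0)²(3.18)⁴ = 4.090×10^4.
F_1/F_2 = (L_1/L_2)/(d_1/d_2)² = 4.090×10^4/0.2621 = 1.560×10^5.
m_1 − m_2 = −2.5 log₁₀(1.560×10^5) = -12.98.

-12.98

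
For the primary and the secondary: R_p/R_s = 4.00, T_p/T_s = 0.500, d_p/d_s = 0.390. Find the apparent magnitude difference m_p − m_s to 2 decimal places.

-2.04

L_p/L_s = (4.00)²(0.500)⁴ = 1.000.
F_p/F_s = (L_p/L_s)/(d_p/d_s)² = 1.000/0.1521 = 6.575.
m_p − m_s = −2.5 log₁₀(6.575) = -2.04.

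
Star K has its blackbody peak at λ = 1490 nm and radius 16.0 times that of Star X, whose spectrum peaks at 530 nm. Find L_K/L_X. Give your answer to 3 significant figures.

Wien's law gives T ∝ 1/λ_max, so T_K/T_X = λ_X/λ_K = 530/1490 = 0.3557.
Then L ∝ R²T⁴ gives L_K/L_X = (16.0)² × (0.3557)⁴ = 256.0 × 0.01601 = 4.098.

4.10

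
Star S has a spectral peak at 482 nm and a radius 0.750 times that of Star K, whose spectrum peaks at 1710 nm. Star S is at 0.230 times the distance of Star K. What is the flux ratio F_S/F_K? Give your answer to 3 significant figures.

Wien's law: T_S/T_K = λ_K/λ_S = 1710/482 = 3.548.
L_S/L_K = (R_S/R_K)²(T_S/T_K)⁴ = (0.750)²(3.548)⁴ = 89.11.
F_S/F_K = (L_S/L_K)/(d_S/d_K)² = 89.11/(0.230)² = 1684.

1.68×10^3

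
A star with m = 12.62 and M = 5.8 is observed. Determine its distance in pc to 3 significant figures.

m − M = 5 log₁₀(d/10 pc)
12.62 − (5.8) = 6.82 = 5 log₁₀(d/10)
d = 10 × 10^(6.82/5) = 10 × 10^1.364 = 231.2 pc.

231 pc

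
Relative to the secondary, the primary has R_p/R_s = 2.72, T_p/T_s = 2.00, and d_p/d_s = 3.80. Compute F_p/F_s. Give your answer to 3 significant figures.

L_p/L_s = (R_p/R_s)²(T_p/T_s)⁴ = (2.72)² × (2.00)⁴ = 118.4.
F_p/F_s = (L_p/L_s)/(d_p/d_s)² = 118.4 / (3.80)² = 8.198.

8.20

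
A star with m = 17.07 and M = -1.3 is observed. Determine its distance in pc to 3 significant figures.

m − M = 5 log₁₀(d/10 pc)
17.07 − (-1.3) = 18.37 = 5 log₁₀(d/10)
d = 10 × 10^(18.37/5) = 10 × 10^3.674 = 4.721×10^4 pc.

4.72×10^4 pc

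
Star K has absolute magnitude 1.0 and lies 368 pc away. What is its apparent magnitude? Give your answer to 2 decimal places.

8.83

m = M + 5 log₁₀(d/10 pc) = 1.0 + 5 log₁₀(368/10)
  = 1.0 + 5 × 1.566 = 1.0 + 7.83 = 8.83.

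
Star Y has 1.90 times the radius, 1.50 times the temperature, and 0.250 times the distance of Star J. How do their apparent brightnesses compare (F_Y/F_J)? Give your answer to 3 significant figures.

292

L_Y/L_J = (R_Y/R_J)²(T_Y/T_J)⁴ = (1.90)² × (1.50)⁴ = 18.28.
F_Y/F_J = (L_Y/L_J)/(d_Y/d_J)² = 18.28 / (0.250)² = 292.4.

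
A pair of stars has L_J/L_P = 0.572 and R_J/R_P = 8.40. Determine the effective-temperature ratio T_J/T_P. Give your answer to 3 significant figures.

L ∝ R²T⁴ gives T ∝ (L/R²)^(1/4), so
T_J/T_P = (0.572 / 8.40²)^(1/4) = (0.008107)^(1/4) = 0.3001.

0.300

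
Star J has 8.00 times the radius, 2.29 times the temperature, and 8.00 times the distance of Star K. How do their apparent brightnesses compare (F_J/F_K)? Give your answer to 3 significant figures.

L_J/L_K = (R_J/R_K)²(T_J/T_K)⁴ = (8.00)² × (2.29)⁴ = 1760.
F_J/F_K = (L_J/L_K)/(d_J/d_K)² = 1760 / (8.00)² = 27.50.

27.5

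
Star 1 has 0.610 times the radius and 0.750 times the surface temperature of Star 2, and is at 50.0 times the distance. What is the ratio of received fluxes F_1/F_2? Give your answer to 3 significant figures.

4.71×10^-5

L_1/L_2 = (R_1/R_2)²(T_1/T_2)⁴ = (0.610)² × (0.750)⁴ = 0.1177.
F_1/F_2 = (L_1/L_2)/(d_1/d_2)² = 0.1177 / (50.0)² = 4.709×10^-5.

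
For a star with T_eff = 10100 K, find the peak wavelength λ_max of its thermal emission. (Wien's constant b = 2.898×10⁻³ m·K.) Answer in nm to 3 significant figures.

287 nm

λ_max = b/T = 2.898×10⁻³ / 10100 = 2.87×10^-7 m = 286.9 nm.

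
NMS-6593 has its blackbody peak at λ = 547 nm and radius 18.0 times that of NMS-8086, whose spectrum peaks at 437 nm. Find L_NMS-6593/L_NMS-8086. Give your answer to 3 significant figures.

132

Wien's law gives T ∝ 1/λ_max, so T_NMS-6593/T_NMS-8086 = λ_NMS-8086/λ_NMS-6593 = 437/547 = 0.7989.
Then L ∝ R²T⁴ gives L_NMS-6593/L_NMS-8086 = (18.0)² × (0.7989)⁴ = 324.0 × 0.4074 = 132.0.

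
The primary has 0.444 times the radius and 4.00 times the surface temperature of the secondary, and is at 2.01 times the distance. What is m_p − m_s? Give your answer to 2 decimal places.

L_p/L_s = (0.444)²(4.00)⁴ = 50.47.
F_p/F_s = (L_p/L_s)/(d_p/d_s)² = 50.47/4.040 = 12.49.
m_p − m_s = −2.5 log₁₀(12.49) = -2.74.

-2.74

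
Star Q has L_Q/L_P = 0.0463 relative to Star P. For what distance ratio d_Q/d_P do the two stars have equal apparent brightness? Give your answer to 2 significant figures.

Equal flux requires L_Q/d_Q² = L_P/d_P², so d_Q/d_P = √(L_Q/L_P)
= √(0.0463) = 0.2152.

0.22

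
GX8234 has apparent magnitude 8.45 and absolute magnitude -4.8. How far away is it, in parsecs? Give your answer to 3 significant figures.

4.47×10^3 pc

m − M = 5 log₁₀(d/10 pc)
8.45 − (-4.8) = 13.25 = 5 log₁₀(d/10)
d = 10 × 10^(13.25/5) = 10 × 10^2.650 = 4467 pc.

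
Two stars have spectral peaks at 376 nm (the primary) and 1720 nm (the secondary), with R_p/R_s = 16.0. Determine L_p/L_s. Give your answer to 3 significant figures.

1.12×10^5

Wien's law gives T ∝ 1/λ_max, so T_p/T_s = λ_s/λ_p = 1720/376 = 4.574.
Then L ∝ R²T⁴ gives L_p/L_s = (16.0)² × (4.574)⁴ = 256.0 × 437.9 = 1.121×10^5.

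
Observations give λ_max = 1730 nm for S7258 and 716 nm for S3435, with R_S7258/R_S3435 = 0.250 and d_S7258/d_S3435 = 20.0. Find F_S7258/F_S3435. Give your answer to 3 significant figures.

4.58×10^-6

Wien's law: T_S7258/T_S3435 = λ_S3435/λ_S7258 = 716/1730 = 0.4139.
L_S7258/L_S3435 = (R_S7258/R_S3435)²(T_S7258/T_S3435)⁴ = (0.250)²(0.4139)⁴ = 0.001834.
F_S7258/F_S3435 = (L_S7258/L_S3435)/(d_S7258/d_S3435)² = 0.001834/(20.0)² = 4.584×10^-6.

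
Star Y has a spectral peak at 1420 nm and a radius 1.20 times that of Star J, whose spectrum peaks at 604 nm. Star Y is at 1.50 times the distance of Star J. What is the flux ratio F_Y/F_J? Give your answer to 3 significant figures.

Wien's law: T_Y/T_J = λ_J/λ_Y = 604/1420 = 0.4254.
L_Y/L_J = (R_Y/R_J)²(T_Y/T_J)⁴ = (1.20)²(0.4254)⁴ = 0.04714.
F_Y/F_J = (L_Y/L_J)/(d_Y/d_J)² = 0.04714/(1.50)² = 0.02095.

0.0209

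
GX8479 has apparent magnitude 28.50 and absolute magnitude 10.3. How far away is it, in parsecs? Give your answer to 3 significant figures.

m − M = 5 log₁₀(d/10 pc)
28.50 − (10.3) = 18.20 = 5 log₁₀(d/10)
d = 10 × 10^(18.20/5) = 10 × 10^3.640 = 4.365×10^4 pc.

4.37×10^4 pc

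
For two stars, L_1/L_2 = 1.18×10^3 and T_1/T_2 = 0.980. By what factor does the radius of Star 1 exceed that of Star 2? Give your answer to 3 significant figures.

35.8

L ∝ R²T⁴ gives R ∝ √L / T², so
R_1/R_2 = √(1.18×10^3) / (0.980)² = 34.35 / 0.9604 = 35.77.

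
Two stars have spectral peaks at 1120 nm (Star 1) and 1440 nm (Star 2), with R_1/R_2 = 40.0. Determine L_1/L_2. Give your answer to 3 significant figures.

Wien's law gives T ∝ 1/λ_max, so T_1/T_2 = λ_2/λ_1 = 1440/1120 = 1.286.
Then L ∝ R²T⁴ gives L_1/L_2 = (40.0)² × (1.286)⁴ = 1600 × 2.733 = 4372.

4.37×10^3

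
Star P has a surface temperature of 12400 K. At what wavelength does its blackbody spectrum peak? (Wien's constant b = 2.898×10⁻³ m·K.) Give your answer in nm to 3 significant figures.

234 nm

λ_max = b/T = 2.898×10⁻³ / 12400 = 2.34×10^-7 m = 233.7 nm.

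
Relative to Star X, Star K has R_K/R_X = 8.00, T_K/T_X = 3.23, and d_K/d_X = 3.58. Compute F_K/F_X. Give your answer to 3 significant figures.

L_K/L_X = (R_K/R_X)²(T_K/T_X)⁴ = (8.00)² × (3.23)⁴ = 6966.
F_K/F_X = (L_K/L_X)/(d_K/d_X)² = 6966 / (3.58)² = 543.5.

544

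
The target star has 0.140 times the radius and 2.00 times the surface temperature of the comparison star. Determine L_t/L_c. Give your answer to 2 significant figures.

0.31

From the Stefan–Boltzmann law, L ∝ R²T⁴, so
L_t/L_c = (R_t/R_c)² (T_t/T_c)⁴ = (0.140)² × (2.00)⁴ = 0.01960 × 16.00 = 0.3136.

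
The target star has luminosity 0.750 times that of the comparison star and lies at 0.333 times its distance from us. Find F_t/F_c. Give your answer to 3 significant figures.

F = L/(4πd²), so F_t/F_c = (L_t/L_c) / (d_t/d_c)²
= 0.750 / (0.333)² = 0.750 / 0.1109 = 6.764.

6.76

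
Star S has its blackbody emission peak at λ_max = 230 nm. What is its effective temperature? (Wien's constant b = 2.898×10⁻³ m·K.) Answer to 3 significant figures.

T = b/λ_max = 2.898×10⁻³ / (230×10⁻⁹) = 1.260×10^4 K.

1.26×10^4 K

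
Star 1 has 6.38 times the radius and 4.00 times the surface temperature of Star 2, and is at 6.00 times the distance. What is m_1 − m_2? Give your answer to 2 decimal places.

-6.15

L_1/L_2 = (6.38)²(4.00)⁴ = 1.042×10^4.
F_1/F_2 = (L_1/L_2)/(d_1/d_2)² = 1.042×10^4/36.00 = 289.5.
m_1 − m_2 = −2.5 log₁₀(289.5) = -6.15.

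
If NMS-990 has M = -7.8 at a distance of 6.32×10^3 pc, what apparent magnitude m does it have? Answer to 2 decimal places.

6.20

m = M + 5 log₁₀(d/10 pc) = -7.8 + 5 log₁₀(6.32×10^3/10)
  = -7.8 + 5 × 2.801 = -7.8 + 14.00 = 6.20.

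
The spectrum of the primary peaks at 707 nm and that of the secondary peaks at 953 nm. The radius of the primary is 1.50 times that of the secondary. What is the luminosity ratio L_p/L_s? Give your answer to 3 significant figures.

7.43

Wien's law gives T ∝ 1/λ_max, so T_p/T_s = λ_s/λ_p = 953/707 = 1.348.
Then L ∝ R²T⁴ gives L_p/L_s = (1.50)² × (1.348)⁴ = 2.250 × 3.301 = 7.428.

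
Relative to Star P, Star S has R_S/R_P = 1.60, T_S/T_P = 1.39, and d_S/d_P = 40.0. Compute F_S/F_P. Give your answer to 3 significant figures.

L_S/L_P = (R_S/R_P)²(T_S/T_P)⁴ = (1.60)² × (1.39)⁴ = 9.557.
F_S/F_P = (L_S/L_P)/(d_S/d_P)² = 9.557 / (40.0)² = 0.005973.

0.00597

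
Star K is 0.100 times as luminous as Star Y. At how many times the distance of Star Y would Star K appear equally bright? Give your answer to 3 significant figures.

0.316

Equal flux requires L_K/d_K² = L_Y/d_Y², so d_K/d_Y = √(L_K/L_Y)
= √(0.100) = 0.3162.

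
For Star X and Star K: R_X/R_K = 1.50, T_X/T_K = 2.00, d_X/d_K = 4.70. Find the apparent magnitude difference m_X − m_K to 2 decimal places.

L_X/L_K = (1.50)²(2.00)⁴ = 36.00.
F_X/F_K = (L_X/L_K)/(d_X/d_K)² = 36.00/22.09 = 1.630.
m_X − m_K = −2.5 log₁₀(1.630) = -0.53.

-0.53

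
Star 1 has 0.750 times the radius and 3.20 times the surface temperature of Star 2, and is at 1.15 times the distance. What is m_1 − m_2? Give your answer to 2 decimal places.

-4.12

L_1/L_2 = (0.750)²(3.20)⁴ = 58.98.
F_1/F_2 = (L_1/L_2)/(d_1/d_2)² = 58.98/1.322 = 44.60.
m_1 − m_2 = −2.5 log₁₀(44.60) = -4.12.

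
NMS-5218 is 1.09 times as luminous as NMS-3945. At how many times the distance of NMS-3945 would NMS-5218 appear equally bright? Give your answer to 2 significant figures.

Equal flux requires L_NMS-5218/d_NMS-5218² = L_NMS-3945/d_NMS-3945², so d_NMS-5218/d_NMS-3945 = √(L_NMS-5218/L_NMS-3945)
= √(1.09) = 1.044.

1.0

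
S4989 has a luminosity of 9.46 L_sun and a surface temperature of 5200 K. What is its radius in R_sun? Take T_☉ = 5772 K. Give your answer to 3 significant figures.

3.79 R_sun

R/R_☉ = √(L/L_☉) / (T/T_☉)² = √(9.46) / (0.9009)²
       = 3.076 / 0.8116 = 3.790.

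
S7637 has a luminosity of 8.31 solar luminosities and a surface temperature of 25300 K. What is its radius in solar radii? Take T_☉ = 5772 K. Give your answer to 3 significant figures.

R/R_☉ = √(L/L_☉) / (T/T_☉)² = √(8.31) / (4.383)²
       = 2.883 / 19.21 = 0.1500.

0.150 solar radii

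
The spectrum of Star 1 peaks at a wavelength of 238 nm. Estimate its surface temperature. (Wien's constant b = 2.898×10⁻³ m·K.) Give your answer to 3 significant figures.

1.22×10^4 K

T = b/λ_max = 2.898×10⁻³ / (238×10⁻⁹) = 1.218×10^4 K.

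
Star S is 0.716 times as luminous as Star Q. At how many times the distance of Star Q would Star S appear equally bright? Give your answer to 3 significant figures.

0.846

Equal flux requires L_S/d_S² = L_Q/d_Q², so d_S/d_Q = √(L_S/L_Q)
= √(0.716) = 0.8462.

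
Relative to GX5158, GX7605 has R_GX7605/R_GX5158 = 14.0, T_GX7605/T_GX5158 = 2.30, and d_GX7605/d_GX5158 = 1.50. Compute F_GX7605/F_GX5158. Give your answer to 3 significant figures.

2.44×10^3

L_GX7605/L_GX5158 = (R_GX7605/R_GX5158)²(T_GX7605/T_GX5158)⁴ = (14.0)² × (2.30)⁴ = 5485.
F_GX7605/F_GX5158 = (L_GX7605/L_GX5158)/(d_GX7605/d_GX5158)² = 5485 / (1.50)² = 2438.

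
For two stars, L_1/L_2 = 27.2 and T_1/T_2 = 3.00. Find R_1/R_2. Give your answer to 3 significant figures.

0.579

L ∝ R²T⁴ gives R ∝ √L / T², so
R_1/R_2 = √(27.2) / (3.00)² = 5.215 / 9.000 = 0.5795.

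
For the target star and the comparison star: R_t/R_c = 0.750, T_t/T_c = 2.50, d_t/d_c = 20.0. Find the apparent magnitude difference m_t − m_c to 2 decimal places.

L_t/L_c = (0.750)²(2.50)⁴ = 21.97.
F_t/F_c = (L_t/L_c)/(d_t/d_c)² = 21.97/400.0 = 0.05493.
m_t − m_c = −2.5 log₁₀(0.05493) = 3.15.

3.15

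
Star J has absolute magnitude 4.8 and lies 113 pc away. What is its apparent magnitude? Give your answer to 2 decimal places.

10.07

m = M + 5 log₁₀(d/10 pc) = 4.8 + 5 log₁₀(113/10)
  = 4.8 + 5 × 1.053 = 4.8 + 5.27 = 10.07.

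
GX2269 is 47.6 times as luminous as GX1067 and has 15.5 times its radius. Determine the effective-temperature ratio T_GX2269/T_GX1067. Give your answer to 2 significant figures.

0.67

L ∝ R²T⁴ gives T ∝ (L/R²)^(1/4), so
T_GX2269/T_GX1067 = (47.6 / 15.5²)^(1/4) = (0.1981)^(1/4) = 0.6672.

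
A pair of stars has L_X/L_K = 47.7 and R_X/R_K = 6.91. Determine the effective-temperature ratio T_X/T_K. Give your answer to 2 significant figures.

1.0

L ∝ R²T⁴ gives T ∝ (L/R²)^(1/4), so
T_X/T_K = (47.7 / 6.91²)^(1/4) = (0.9990)^(1/4) = 0.9997.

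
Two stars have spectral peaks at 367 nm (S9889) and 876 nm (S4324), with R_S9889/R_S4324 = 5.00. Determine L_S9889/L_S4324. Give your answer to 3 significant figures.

Wien's law gives T ∝ 1/λ_max, so T_S9889/T_S4324 = λ_S4324/λ_S9889 = 876/367 = 2.387.
Then L ∝ R²T⁴ gives L_S9889/L_S4324 = (5.00)² × (2.387)⁴ = 25.00 × 32.46 = 811.5.

812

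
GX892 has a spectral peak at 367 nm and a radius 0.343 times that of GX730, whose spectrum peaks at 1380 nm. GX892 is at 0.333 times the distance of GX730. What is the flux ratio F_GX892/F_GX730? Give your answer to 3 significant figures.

212

Wien's law: T_GX892/T_GX730 = λ_GX730/λ_GX892 = 1380/367 = 3.760.
L_GX892/L_GX730 = (R_GX892/R_GX730)²(T_GX892/T_GX730)⁴ = (0.343)²(3.760)⁴ = 23.52.
F_GX892/F_GX730 = (L_GX892/L_GX730)/(d_GX892/d_GX730)² = 23.52/(0.333)² = 212.1.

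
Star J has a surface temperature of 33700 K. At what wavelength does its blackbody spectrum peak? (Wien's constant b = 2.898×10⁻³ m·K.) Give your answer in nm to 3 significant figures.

86.0 nm

λ_max = b/T = 2.898×10⁻³ / 33700 = 8.60×10^-8 m = 85.99 nm.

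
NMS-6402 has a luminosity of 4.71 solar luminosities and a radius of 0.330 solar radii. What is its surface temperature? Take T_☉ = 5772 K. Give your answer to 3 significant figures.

1.48×10^4 K

T/T_☉ = (L/L_☉)^(1/4) / (R/R_☉)^(1/2)
T = 5772 × (4.71)^(1/4) / √(0.330) = 5772 × 1.473 / 0.5745 = 1.480×10^4 K.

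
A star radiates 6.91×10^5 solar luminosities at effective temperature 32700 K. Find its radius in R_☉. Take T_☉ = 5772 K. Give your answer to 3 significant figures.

R/R_☉ = √(L/L_☉) / (T/T_☉)² = √(6.91×10^5) / (5.665)²
       = 831.3 / 32.10 = 25.90.

25.9 R_☉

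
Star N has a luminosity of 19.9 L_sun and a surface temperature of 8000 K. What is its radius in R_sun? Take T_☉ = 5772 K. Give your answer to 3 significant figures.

2.32 R_sun

R/R_☉ = √(L/L_☉) / (T/T_☉)² = √(19.9) / (1.386)²
       = 4.461 / 1.921 = 2.322.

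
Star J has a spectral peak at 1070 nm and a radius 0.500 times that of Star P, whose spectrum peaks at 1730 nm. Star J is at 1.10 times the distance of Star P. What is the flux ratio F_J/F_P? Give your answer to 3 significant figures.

1.41

Wien's law: T_J/T_P = λ_P/λ_J = 1730/1070 = 1.617.
L_J/L_P = (R_J/R_P)²(T_J/T_P)⁴ = (0.500)²(1.617)⁴ = 1.708.
F_J/F_P = (L_J/L_P)/(d_J/d_P)² = 1.708/(1.10)² = 1.412.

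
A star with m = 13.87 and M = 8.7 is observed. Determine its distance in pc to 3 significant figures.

m − M = 5 log₁₀(d/10 pc)
13.87 − (8.7) = 5.17 = 5 log₁₀(d/10)
d = 10 × 10^(5.17/5) = 10 × 10^1.034 = 108.1 pc.

108 pc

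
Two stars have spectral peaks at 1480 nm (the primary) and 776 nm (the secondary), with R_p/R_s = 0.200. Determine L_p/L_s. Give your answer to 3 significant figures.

Wien's law gives T ∝ 1/λ_max, so T_p/T_s = λ_s/λ_p = 776/1480 = 0.5243.
Then L ∝ R²T⁴ gives L_p/L_s = (0.200)² × (0.5243)⁴ = 0.04000 × 0.07558 = 0.003023.

0.00302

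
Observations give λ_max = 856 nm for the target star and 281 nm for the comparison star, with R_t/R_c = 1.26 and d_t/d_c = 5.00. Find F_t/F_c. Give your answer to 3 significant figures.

7.37×10^-4

Wien's law: T_t/T_c = λ_c/λ_t = 281/856 = 0.3283.
L_t/L_c = (R_t/R_c)²(T_t/T_c)⁴ = (1.26)²(0.3283)⁴ = 0.01844.
F_t/F_c = (L_t/L_c)/(d_t/d_c)² = 0.01844/(5.00)² = 7.374×10^-4.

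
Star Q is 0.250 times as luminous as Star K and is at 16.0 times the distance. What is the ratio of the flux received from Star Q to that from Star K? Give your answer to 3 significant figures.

9.77×10^-4

F = L/(4πd²), so F_Q/F_K = (L_Q/L_K) / (d_Q/d_K)²
= 0.250 / (16.0)² = 0.250 / 256.0 = 9.766×10^-4.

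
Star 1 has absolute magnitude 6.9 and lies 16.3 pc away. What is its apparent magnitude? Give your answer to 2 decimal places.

7.96

m = M + 5 log₁₀(d/10 pc) = 6.9 + 5 log₁₀(16.3/10)
  = 6.9 + 5 × 0.212 = 6.9 + 1.06 = 7.96.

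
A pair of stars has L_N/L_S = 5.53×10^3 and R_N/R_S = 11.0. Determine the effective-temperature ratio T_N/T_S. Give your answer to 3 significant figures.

2.60

L ∝ R²T⁴ gives T ∝ (L/R²)^(1/4), so
T_N/T_S = (5.53×10^3 / 11.0²)^(1/4) = (45.70)^(1/4) = 2.600.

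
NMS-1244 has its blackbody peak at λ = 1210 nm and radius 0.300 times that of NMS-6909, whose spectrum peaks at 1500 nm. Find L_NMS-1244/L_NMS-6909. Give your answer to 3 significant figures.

0.213

Wien's law gives T ∝ 1/λ_max, so T_NMS-1244/T_NMS-6909 = λ_NMS-6909/λ_NMS-1244 = 1500/1210 = 1.240.
Then L ∝ R²T⁴ gives L_NMS-1244/L_NMS-6909 = (0.300)² × (1.240)⁴ = 0.09000 × 2.362 = 0.2126.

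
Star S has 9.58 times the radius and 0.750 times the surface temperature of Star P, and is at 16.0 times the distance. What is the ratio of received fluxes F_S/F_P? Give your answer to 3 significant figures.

L_S/L_P = (R_S/R_P)²(T_S/T_P)⁴ = (9.58)² × (0.750)⁴ = 29.04.
F_S/F_P = (L_S/L_P)/(d_S/d_P)² = 29.04 / (16.0)² = 0.1134.

0.113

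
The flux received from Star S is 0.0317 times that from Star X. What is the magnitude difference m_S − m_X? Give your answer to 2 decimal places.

m_S − m_X = −2.5 log₁₀(F_S/F_X) = −2.5 log₁₀(0.0317) = −2.5 × (-1.499) = 3.747.

3.75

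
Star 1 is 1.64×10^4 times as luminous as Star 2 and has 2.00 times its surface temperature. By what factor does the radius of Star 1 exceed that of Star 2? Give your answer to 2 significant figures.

L ∝ R²T⁴ gives R ∝ √L / T², so
R_1/R_2 = √(1.64×10^4) / (2.00)² = 128.1 / 4.000 = 32.02.

32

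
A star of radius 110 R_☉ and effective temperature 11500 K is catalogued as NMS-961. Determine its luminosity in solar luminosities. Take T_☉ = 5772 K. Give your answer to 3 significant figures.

L/L_☉ = (R/R_☉)² (T/T_☉)⁴ = (110)² × (11500/5772)⁴
       = 1.210×10^4 × (1.992)⁴ = 1.210×10^4 × 15.76 = 1.907×10^5.

1.91×10^5 solar luminosities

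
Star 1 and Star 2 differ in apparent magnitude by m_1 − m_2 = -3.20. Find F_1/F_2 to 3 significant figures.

19.1

F_1/F_2 = 10^(−(m_1 − m_2)/2.5) = 10^(3.20/2.5) = 10^1.280 = 19.05.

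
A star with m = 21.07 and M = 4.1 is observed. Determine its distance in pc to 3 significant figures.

2.48×10^4 pc

m − M = 5 log₁₀(d/10 pc)
21.07 − (4.1) = 16.97 = 5 log₁₀(d/10)
d = 10 × 10^(16.97/5) = 10 × 10^3.394 = 2.477×10^4 pc.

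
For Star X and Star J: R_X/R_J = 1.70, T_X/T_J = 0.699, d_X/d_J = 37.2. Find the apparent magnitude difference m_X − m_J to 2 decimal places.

8.26

L_X/L_J = (1.70)²(0.699)⁴ = 0.6899.
F_X/F_J = (L_X/L_J)/(d_X/d_J)² = 0.6899/1384 = 4.986×10^-4.
m_X − m_J = −2.5 log₁₀(4.986×10^-4) = 8.26.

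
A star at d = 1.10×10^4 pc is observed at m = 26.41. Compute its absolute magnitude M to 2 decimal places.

M = m − 5 log₁₀(d/10 pc) = 26.41 − 5 log₁₀(1.10×10^4/10)
  = 26.41 − 5 × 3.041 = 26.41 − 15.21 = 11.20.

11.20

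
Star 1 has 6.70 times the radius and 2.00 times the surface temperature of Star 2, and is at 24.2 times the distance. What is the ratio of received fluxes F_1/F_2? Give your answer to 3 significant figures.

1.23

L_1/L_2 = (R_1/R_2)²(T_1/T_2)⁴ = (6.70)² × (2.00)⁴ = 718.2.
F_1/F_2 = (L_1/L_2)/(d_1/d_2)² = 718.2 / (24.2)² = 1.226.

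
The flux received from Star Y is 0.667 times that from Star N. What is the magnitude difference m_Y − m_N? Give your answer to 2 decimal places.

0.44

m_Y − m_N = −2.5 log₁₀(F_Y/F_N) = −2.5 log₁₀(0.667) = −2.5 × (-0.176) = 0.440.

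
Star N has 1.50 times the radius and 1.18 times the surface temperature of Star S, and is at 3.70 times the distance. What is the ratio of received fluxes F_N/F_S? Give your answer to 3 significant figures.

L_N/L_S = (R_N/R_S)²(T_N/T_S)⁴ = (1.50)² × (1.18)⁴ = 4.362.
F_N/F_S = (L_N/L_S)/(d_N/d_S)² = 4.362 / (3.70)² = 0.3186.

0.319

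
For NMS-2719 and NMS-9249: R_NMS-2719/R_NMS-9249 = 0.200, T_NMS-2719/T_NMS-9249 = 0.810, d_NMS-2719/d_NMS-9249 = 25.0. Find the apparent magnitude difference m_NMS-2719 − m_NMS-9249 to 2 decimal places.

11.40

L_NMS-2719/L_NMS-9249 = (0.200)²(0.810)⁴ = 0.01722.
F_NMS-2719/F_NMS-9249 = (L_NMS-2719/L_NMS-9249)/(d_NMS-2719/d_NMS-9249)² = 0.01722/625.0 = 2.755×10^-5.
m_NMS-2719 − m_NMS-9249 = −2.5 log₁₀(2.755×10^-5) = 11.40.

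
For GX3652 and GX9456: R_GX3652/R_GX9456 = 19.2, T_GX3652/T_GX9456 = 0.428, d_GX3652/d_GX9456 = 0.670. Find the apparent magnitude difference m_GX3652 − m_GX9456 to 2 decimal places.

-3.60

L_GX3652/L_GX9456 = (19.2)²(0.428)⁴ = 12.37.
F_GX3652/F_GX9456 = (L_GX3652/L_GX9456)/(d_GX3652/d_GX9456)² = 12.37/0.4489 = 27.56.
m_GX3652 − m_GX9456 = −2.5 log₁₀(27.56) = -3.60.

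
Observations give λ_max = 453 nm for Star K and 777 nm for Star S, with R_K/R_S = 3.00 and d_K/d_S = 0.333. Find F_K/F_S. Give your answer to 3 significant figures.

702

Wien's law: T_K/T_S = λ_S/λ_K = 777/453 = 1.715.
L_K/L_S = (R_K/R_S)²(T_K/T_S)⁴ = (3.00)²(1.715)⁴ = 77.90.
F_K/F_S = (L_K/L_S)/(d_K/d_S)² = 77.90/(0.333)² = 702.5.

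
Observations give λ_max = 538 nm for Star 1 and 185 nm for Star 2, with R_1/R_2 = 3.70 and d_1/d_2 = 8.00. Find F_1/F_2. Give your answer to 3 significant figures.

Wien's law: T_1/T_2 = λ_2/λ_1 = 185/538 = 0.3439.
L_1/L_2 = (R_1/R_2)²(T_1/T_2)⁴ = (3.70)²(0.3439)⁴ = 0.1914.
F_1/F_2 = (L_1/L_2)/(d_1/d_2)² = 0.1914/(8.00)² = 0.002991.

0.00299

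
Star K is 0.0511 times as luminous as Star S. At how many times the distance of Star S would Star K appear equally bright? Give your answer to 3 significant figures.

0.226

Equal flux requires L_K/d_K² = L_S/d_S², so d_K/d_S = √(L_K/L_S)
= √(0.0511) = 0.2261.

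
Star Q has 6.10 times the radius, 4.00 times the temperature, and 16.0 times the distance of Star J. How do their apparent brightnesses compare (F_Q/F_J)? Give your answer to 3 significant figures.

L_Q/L_J = (R_Q/R_J)²(T_Q/T_J)⁴ = (6.10)² × (4.00)⁴ = 9526.
F_Q/F_J = (L_Q/L_J)/(d_Q/d_J)² = 9526 / (16.0)² = 37.21.

37.2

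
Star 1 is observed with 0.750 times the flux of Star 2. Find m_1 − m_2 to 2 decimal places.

0.31

m_1 − m_2 = −2.5 log₁₀(F_1/F_2) = −2.5 log₁₀(0.750) = −2.5 × (-0.125) = 0.312.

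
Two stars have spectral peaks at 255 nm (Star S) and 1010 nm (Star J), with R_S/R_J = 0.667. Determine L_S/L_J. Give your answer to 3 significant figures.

Wien's law gives T ∝ 1/λ_max, so T_S/T_J = λ_J/λ_S = 1010/255 = 3.961.
Then L ∝ R²T⁴ gives L_S/L_J = (0.667)² × (3.961)⁴ = 0.4449 × 246.1 = 109.5.

109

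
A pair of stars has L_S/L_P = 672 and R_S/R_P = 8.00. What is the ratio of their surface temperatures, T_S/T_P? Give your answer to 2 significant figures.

L ∝ R²T⁴ gives T ∝ (L/R²)^(1/4), so
T_S/T_P = (672 / 8.00²)^(1/4) = (10.50)^(1/4) = 1.800.

1.8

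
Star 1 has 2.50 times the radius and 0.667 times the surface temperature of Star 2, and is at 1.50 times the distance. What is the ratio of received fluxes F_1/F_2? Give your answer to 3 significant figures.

0.550

L_1/L_2 = (R_1/R_2)²(T_1/T_2)⁴ = (2.50)² × (0.667)⁴ = 1.237.
F_1/F_2 = (L_1/L_2)/(d_1/d_2)² = 1.237 / (1.50)² = 0.5498.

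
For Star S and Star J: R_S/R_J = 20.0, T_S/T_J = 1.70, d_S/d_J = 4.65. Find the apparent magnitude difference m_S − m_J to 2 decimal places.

-5.47

L_S/L_J = (20.0)²(1.70)⁴ = 3341.
F_S/F_J = (L_S/L_J)/(d_S/d_J)² = 3341/21.62 = 154.5.
m_S − m_J = −2.5 log₁₀(154.5) = -5.47.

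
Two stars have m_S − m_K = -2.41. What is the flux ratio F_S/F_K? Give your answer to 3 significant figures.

9.20

F_S/F_K = 10^(−(m_S − m_K)/2.5) = 10^(2.41/2.5) = 10^0.964 = 9.204.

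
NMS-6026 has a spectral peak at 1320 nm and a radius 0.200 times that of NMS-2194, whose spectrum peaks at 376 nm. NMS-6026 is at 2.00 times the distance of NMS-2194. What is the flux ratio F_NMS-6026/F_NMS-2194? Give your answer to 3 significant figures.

Wien's law: T_NMS-6026/T_NMS-2194 = λ_NMS-2194/λ_NMS-6026 = 376/1320 = 0.2848.
L_NMS-6026/L_NMS-2194 = (R_NMS-6026/R_NMS-2194)²(T_NMS-6026/T_NMS-2194)⁴ = (0.200)²(0.2848)⁴ = 2.633×10^-4.
F_NMS-6026/F_NMS-2194 = (L_NMS-6026/L_NMS-2194)/(d_NMS-6026/d_NMS-2194)² = 2.633×10^-4/(2.00)² = 6.583×10^-5.

6.58×10^-5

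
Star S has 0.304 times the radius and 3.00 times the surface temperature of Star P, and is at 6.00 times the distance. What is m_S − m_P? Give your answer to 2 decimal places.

L_S/L_P = (0.304)²(3.00)⁴ = 7.486.
F_S/F_P = (L_S/L_P)/(d_S/d_P)² = 7.486/36.00 = 0.2079.
m_S − m_P = −2.5 log₁₀(0.2079) = 1.71.

1.71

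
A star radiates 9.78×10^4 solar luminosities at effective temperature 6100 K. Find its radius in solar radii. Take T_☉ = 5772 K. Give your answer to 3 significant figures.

R/R_☉ = √(L/L_☉) / (T/T_☉)² = √(9.78×10^4) / (1.057)²
       = 312.7 / 1.117 = 280.0.

280 solar radii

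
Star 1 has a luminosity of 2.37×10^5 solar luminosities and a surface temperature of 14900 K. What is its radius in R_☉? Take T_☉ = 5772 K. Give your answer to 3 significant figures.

R/R_☉ = √(L/L_☉) / (T/T_☉)² = √(2.37×10^5) / (2.581)²
       = 486.8 / 6.664 = 73.06.

73.1 R_☉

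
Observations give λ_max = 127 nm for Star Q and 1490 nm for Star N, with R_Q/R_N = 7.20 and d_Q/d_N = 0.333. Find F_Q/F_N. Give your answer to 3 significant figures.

8.86×10^6

Wien's law: T_Q/T_N = λ_N/λ_Q = 1490/127 = 11.73.
L_Q/L_N = (R_Q/R_N)²(T_Q/T_N)⁴ = (7.20)²(11.73)⁴ = 9.822×10^5.
F_Q/F_N = (L_Q/L_N)/(d_Q/d_N)² = 9.822×10^5/(0.333)² = 8.857×10^6.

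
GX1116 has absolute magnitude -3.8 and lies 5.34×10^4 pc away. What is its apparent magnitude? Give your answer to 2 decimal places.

m = M + 5 log₁₀(d/10 pc) = -3.8 + 5 log₁₀(5.34×10^4/10)
  = -3.8 + 5 × 3.728 = -3.8 + 18.64 = 14.84.

14.84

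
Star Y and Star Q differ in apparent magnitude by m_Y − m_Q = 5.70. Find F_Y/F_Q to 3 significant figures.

F_Y/F_Q = 10^(−(m_Y − m_Q)/2.5) = 10^(-5.70/2.5) = 10^-2.280 = 0.005248.

0.00525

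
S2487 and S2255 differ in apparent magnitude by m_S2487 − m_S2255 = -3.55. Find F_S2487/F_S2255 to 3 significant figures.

26.3

F_S2487/F_S2255 = 10^(−(m_S2487 − m_S2255)/2.5) = 10^(3.55/2.5) = 10^1.420 = 26.30.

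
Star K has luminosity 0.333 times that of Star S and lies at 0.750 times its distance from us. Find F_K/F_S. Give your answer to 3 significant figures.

0.592

F = L/(4πd²), so F_K/F_S = (L_K/L_S) / (d_K/d_S)²
= 0.333 / (0.750)² = 0.333 / 0.5625 = 0.5920.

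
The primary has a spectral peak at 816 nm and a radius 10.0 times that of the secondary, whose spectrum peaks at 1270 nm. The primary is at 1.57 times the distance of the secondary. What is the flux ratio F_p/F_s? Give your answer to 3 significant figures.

Wien's law: T_p/T_s = λ_s/λ_p = 1270/816 = 1.556.
L_p/L_s = (R_p/R_s)²(T_p/T_s)⁴ = (10.0)²(1.556)⁴ = 586.8.
F_p/F_s = (L_p/L_s)/(d_p/d_s)² = 586.8/(1.57)² = 238.0.

238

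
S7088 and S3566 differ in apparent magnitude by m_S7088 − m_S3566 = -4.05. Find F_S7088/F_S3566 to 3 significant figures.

41.7

F_S7088/F_S3566 = 10^(−(m_S7088 − m_S3566)/2.5) = 10^(4.05/2.5) = 10^1.620 = 41.69.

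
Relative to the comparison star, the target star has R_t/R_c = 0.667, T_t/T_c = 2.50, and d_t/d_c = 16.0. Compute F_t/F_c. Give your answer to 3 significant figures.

0.0679

L_t/L_c = (R_t/R_c)²(T_t/T_c)⁴ = (0.667)² × (2.50)⁴ = 17.38.
F_t/F_c = (L_t/L_c)/(d_t/d_c)² = 17.38 / (16.0)² = 0.06788.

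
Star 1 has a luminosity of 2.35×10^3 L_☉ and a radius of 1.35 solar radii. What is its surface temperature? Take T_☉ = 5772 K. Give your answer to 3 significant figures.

T/T_☉ = (L/L_☉)^(1/4) / (R/R_☉)^(1/2)
T = 5772 × (2.35×10^3)^(1/4) / √(1.35) = 5772 × 6.963 / 1.162 = 3.459×10^4 K.

3.46×10^4 K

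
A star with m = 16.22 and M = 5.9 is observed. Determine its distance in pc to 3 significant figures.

1.16×10^3 pc

m − M = 5 log₁₀(d/10 pc)
16.22 − (5.9) = 10.32 = 5 log₁₀(d/10)
d = 10 × 10^(10.32/5) = 10 × 10^2.064 = 1159 pc.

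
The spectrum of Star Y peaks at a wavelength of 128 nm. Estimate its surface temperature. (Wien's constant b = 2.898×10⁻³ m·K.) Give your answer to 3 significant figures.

T = b/λ_max = 2.898×10⁻³ / (128×10⁻⁹) = 2.264×10^4 K.

2.26×10^4 K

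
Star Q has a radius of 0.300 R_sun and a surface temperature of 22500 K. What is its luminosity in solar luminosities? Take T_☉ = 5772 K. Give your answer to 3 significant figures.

L/L_☉ = (R/R_☉)² (T/T_☉)⁴ = (0.300)² × (22500/5772)⁴
       = 0.09000 × (3.898)⁴ = 0.09000 × 230.9 = 20.78.

20.8 solar luminosities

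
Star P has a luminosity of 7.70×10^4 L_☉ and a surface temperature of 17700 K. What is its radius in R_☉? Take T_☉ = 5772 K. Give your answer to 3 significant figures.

R/R_☉ = √(L/L_☉) / (T/T_☉)² = √(7.70×10^4) / (3.067)²
       = 277.5 / 9.404 = 29.51.

29.5 R_☉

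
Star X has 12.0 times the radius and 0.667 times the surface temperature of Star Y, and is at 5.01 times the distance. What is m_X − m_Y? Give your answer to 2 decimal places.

-0.14

L_X/L_Y = (12.0)²(0.667)⁴ = 28.50.
F_X/F_Y = (L_X/L_Y)/(d_X/d_Y)² = 28.50/25.10 = 1.136.
m_X − m_Y = −2.5 log₁₀(1.136) = -0.14.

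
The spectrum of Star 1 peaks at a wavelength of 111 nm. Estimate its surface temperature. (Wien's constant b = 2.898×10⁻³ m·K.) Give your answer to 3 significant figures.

T = b/λ_max = 2.898×10⁻³ / (111×10⁻⁹) = 2.611×10^4 K.

2.61×10^4 K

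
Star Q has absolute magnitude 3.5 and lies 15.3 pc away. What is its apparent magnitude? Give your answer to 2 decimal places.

4.42

m = M + 5 log₁₀(d/10 pc) = 3.5 + 5 log₁₀(15.3/10)
  = 3.5 + 5 × 0.185 = 3.5 + 0.92 = 4.42.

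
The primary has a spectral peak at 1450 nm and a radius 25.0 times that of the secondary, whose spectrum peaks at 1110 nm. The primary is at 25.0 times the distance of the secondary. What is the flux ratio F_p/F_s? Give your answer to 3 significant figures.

0.343

Wien's law: T_p/T_s = λ_s/λ_p = 1110/1450 = 0.7655.
L_p/L_s = (R_p/R_s)²(T_p/T_s)⁴ = (25.0)²(0.7655)⁴ = 214.6.
F_p/F_s = (L_p/L_s)/(d_p/d_s)² = 214.6/(25.0)² = 0.3434.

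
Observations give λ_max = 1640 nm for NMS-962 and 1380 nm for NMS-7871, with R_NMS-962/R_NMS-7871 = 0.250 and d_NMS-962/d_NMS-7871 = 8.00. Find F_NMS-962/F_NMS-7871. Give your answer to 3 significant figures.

4.90×10^-4

Wien's law: T_NMS-962/T_NMS-7871 = λ_NMS-7871/λ_NMS-962 = 1380/1640 = 0.8415.
L_NMS-962/L_NMS-7871 = (R_NMS-962/R_NMS-7871)²(T_NMS-962/T_NMS-7871)⁴ = (0.250)²(0.8415)⁴ = 0.03133.
F_NMS-962/F_NMS-7871 = (L_NMS-962/L_NMS-7871)/(d_NMS-962/d_NMS-7871)² = 0.03133/(8.00)² = 4.896×10^-4.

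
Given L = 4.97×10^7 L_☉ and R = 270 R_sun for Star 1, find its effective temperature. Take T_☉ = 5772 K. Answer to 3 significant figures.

2.95×10^4 K

T/T_☉ = (L/L_☉)^(1/4) / (R/R_☉)^(1/2)
T = 5772 × (4.97×10^7)^(1/4) / √(270) = 5772 × 83.96 / 16.43 = 2.949×10^4 K.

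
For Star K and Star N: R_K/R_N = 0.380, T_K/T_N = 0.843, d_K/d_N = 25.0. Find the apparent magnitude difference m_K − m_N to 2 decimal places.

L_K/L_N = (0.380)²(0.843)⁴ = 0.07293.
F_K/F_N = (L_K/L_N)/(d_K/d_N)² = 0.07293/625.0 = 1.167×10^-4.
m_K − m_N = −2.5 log₁₀(1.167×10^-4) = 9.83.

9.83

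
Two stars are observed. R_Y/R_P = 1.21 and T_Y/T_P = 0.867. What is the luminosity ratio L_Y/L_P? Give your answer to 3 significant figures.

0.827

From the Stefan–Boltzmann law, L ∝ R²T⁴, so
L_Y/L_P = (R_Y/R_P)² (T_Y/T_P)⁴ = (1.21)² × (0.867)⁴ = 1.464 × 0.5650 = 0.8273.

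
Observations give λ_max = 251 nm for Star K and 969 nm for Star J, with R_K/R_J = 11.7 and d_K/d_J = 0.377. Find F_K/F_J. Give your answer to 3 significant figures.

2.14×10^5

Wien's law: T_K/T_J = λ_J/λ_K = 969/251 = 3.861.
L_K/L_J = (R_K/R_J)²(T_K/T_J)⁴ = (11.7)²(3.861)⁴ = 3.041×10^4.
F_K/F_J = (L_K/L_J)/(d_K/d_J)² = 3.041×10^4/(0.377)² = 2.139×10^5.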